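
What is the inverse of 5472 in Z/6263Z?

Apply the Euclidean algorithm and back-substitute:
6263 = 1·5472 + 791
5472 = 6·791 + 726
791 = 1·726 + 65
726 = 11·65 + 11
65 = 5·11 + 10
11 = 1·10 + 1
10 = 10·1 + 0
gcd(5472, 6263) = 1, so the inverse exists.
Bézout: 1 = −505·6263 + 578·5472.
So 5472⁻¹ ≡ 578 (mod 6263).

578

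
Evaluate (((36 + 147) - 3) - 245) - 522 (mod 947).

360

36 + 147 = 183
183 - 3 = 180
180 - 245 = -65 ≡ 882 (mod 947)
882 - 522 = 360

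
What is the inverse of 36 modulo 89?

47

Run the extended Euclidean algorithm:
89 = 2×36 + 17
36 = 2×17 + 2
17 = 8×2 + 1
2 = 2×1 + 0
gcd(36, 89) = 1, so the inverse exists.
Back-substitute for 1:
1 = 1×17 − 8×2
  = −8×36 + 17×17
  = 17×89 − 42×36
So 36⁻¹ ≡ −42 ≡ 47 (mod 89).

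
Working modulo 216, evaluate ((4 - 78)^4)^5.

184

4 - 78 = -74 ≡ 142 (mod 216)
(142)^4 ≡ 160 (mod 216)
(160)^5 ≡ 184 (mod 216)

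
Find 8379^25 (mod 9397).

1929

By square-and-multiply:
8379^1 ≡ 8379 (mod 9397)
8379^2 ≡ 8379^2 = 70207641 ≡ 2654 (mod 9397)
8379^4 ≡ 2654^2 = 7043716 ≡ 5363 (mod 9397)
8379^8 ≡ 5363^2 = 28761769 ≡ 6949 (mod 9397)
8379^16 ≡ 6949^2 = 48288601 ≡ 6815 (mod 9397)
8379^25 = 8379^16 · 8379^8 · 8379^1 ≡ 6815 · 6949 · 8379 (mod 9397).
Accumulate the product:
6815 · 6949 = 47357435 ≡ 5952
5952 · 8379 = 49871808 ≡ 1929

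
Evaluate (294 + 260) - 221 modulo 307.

294 + 260 = 554 ≡ 247 (mod 307)
247 - 221 = 26

26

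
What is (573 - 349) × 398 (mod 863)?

573 - 349 = 224
224 × 398 = 89152 ≡ 263 (mod 863)

263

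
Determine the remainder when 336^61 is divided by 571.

By square-and-multiply:
336^1 ≡ 336 (mod 571)
336^2 ≡ 336^2 = 112896 ≡ 409 (mod 571)
336^4 ≡ 409^2 = 167281 ≡ 549 (mod 571)
336^8 ≡ 549^2 = 301401 ≡ 484 (mod 571)
336^16 ≡ 484^2 = 234256 ≡ 146 (mod 571)
336^32 ≡ 146^2 = 21316 ≡ 189 (mod 571)
336^61 = 336^32 * 336^16 * 336^8 * 336^4 * 336^1 ≡ 189 * 146 * 484 * 549 * 336 (mod 571).
Accumulate the product:
189 * 146 = 27594 ≡ 186
186 * 484 = 90024 ≡ 377
377 * 549 = 206973 ≡ 271
271 * 336 = 91056 ≡ 267

267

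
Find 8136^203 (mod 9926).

By square-and-multiply:
203 in binary is 11001011, i.e. 203 = 128 + 64 + 8 + 2 + 1.
8136^1 ≡ 8136 (mod 9926)
8136^2 ≡ 8136^2 = 66194496 ≡ 7928 (mod 9926)
8136^4 ≡ 7928^2 = 62853184 ≡ 1752 (mod 9926)
8136^8 ≡ 1752^2 = 3069504 ≡ 2370 (mod 9926)
8136^16 ≡ 2370^2 = 5616900 ≡ 8710 (mod 9926)
8136^32 ≡ 8710^2 = 75864100 ≡ 9608 (mod 9926)
8136^64 ≡ 9608^2 = 92313664 ≡ 1864 (mod 9926)
8136^128 ≡ 1864^2 = 3474496 ≡ 396 (mod 9926)
8136^203 = 8136^128 × 8136^64 × 8136^8 × 8136^2 × 8136^1 ≡ 396 × 1864 × 2370 × 7928 × 8136 (mod 9926).
Accumulate the product:
396 × 1864 = 738144 ≡ 3620
3620 × 2370 = 8579400 ≡ 3336
3336 × 7928 = 26447808 ≡ 4944
4944 × 8136 = 40224384 ≡ 4232

4232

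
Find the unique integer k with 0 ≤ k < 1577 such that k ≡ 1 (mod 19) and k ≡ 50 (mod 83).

1046

19⁻¹ mod 83: 19*35 ≡ 1 (mod 83), so 19⁻¹ ≡ 35.
k = 1 + 19*((50 − 1)*35 mod 83) = 1 + 19*55 = 1046.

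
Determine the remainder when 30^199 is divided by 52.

Compute successive squares:
30^1 ≡ 30 (mod 52)
30^2 ≡ 30^2 = 900 ≡ 16 (mod 52)
30^4 ≡ 16^2 = 256 ≡ 48 (mod 52)
30^8 ≡ 48^2 = 2304 ≡ 16 (mod 52)
30^16 ≡ 16^2 = 256 ≡ 48 (mod 52)
30^32 ≡ 48^2 = 2304 ≡ 16 (mod 52)
30^64 ≡ 16^2 = 256 ≡ 48 (mod 52)
30^128 ≡ 48^2 = 2304 ≡ 16 (mod 52)
30^199 = 30^128 · 30^64 · 30^4 · 30^2 · 30^1 ≡ 16 · 48 · 48 · 16 · 30 (mod 52).
Accumulate the product:
16 · 48 = 768 ≡ 40
40 · 48 = 1920 ≡ 48
48 · 16 = 768 ≡ 40
40 · 30 = 1200 ≡ 4

4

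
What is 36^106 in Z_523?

171

Using repeated squaring:
106 in binary is 1101010, i.e. 106 = 64 + 32 + 8 + 2.
36^1 ≡ 36 (mod 523)
36^2 ≡ 36^2 = 1296 ≡ 250 (mod 523)
36^4 ≡ 250^2 = 62500 ≡ 263 (mod 523)
36^8 ≡ 263^2 = 69169 ≡ 133 (mod 523)
36^16 ≡ 133^2 = 17689 ≡ 430 (mod 523)
36^32 ≡ 430^2 = 184900 ≡ 281 (mod 523)
36^64 ≡ 281^2 = 78961 ≡ 511 (mod 523)
36^106 = 36^64 * 36^32 * 36^8 * 36^2 ≡ 511 * 281 * 133 * 250 (mod 523).
Accumulate the product:
511 * 281 = 143591 ≡ 289
289 * 133 = 38437 ≡ 258
258 * 250 = 64500 ≡ 171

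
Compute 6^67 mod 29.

9

Compute successive squares:
67 in binary is 1000011, i.e. 67 = 64 + 2 + 1.
6^1 ≡ 6 (mod 29)
6^2 ≡ 6^2 = 36 ≡ 7 (mod 29)
6^4 ≡ 7^2 = 49 ≡ 20 (mod 29)
6^8 ≡ 20^2 = 400 ≡ 23 (mod 29)
6^16 ≡ 23^2 = 529 ≡ 7 (mod 29)
6^32 ≡ 7^2 = 49 ≡ 20 (mod 29)
6^64 ≡ 20^2 = 400 ≡ 23 (mod 29)
6^67 = 6^64 * 6^2 * 6^1 ≡ 23 * 7 * 6 (mod 29).
Accumulate the product:
23 * 7 = 161 ≡ 16
16 * 6 = 96 ≡ 9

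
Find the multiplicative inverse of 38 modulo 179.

Apply the Euclidean algorithm and back-substitute:
179 = 4·38 + 27
38 = 1·27 + 11
27 = 2·11 + 5
11 = 2·5 + 1
5 = 5·1 + 0
gcd(38, 179) = 1, so the inverse exists.
Bézout: 1 = −7·179 + 33·38.
So 38⁻¹ ≡ 33 (mod 179).

33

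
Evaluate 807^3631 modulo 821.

142

3631 in binary is 111000101111, i.e. 3631 = 2048 + 1024 + 512 + 32 + 8 + 4 + 2 + 1.
807^1 ≡ 807 (mod 821)
807^2 ≡ 807^2 = 651249 ≡ 196 (mod 821)
807^4 ≡ 196^2 = 38416 ≡ 650 (mod 821)
807^8 ≡ 650^2 = 422500 ≡ 506 (mod 821)
807^16 ≡ 506^2 = 256036 ≡ 705 (mod 821)
807^32 ≡ 705^2 = 497025 ≡ 320 (mod 821)
807^64 ≡ 320^2 = 102400 ≡ 596 (mod 821)
807^128 ≡ 596^2 = 355216 ≡ 544 (mod 821)
807^256 ≡ 544^2 = 295936 ≡ 376 (mod 821)
807^512 ≡ 376^2 = 141376 ≡ 164 (mod 821)
807^1024 ≡ 164^2 = 26896 ≡ 624 (mod 821)
807^2048 ≡ 624^2 = 389376 ≡ 222 (mod 821)
807^3631 = 807^2048 × 807^1024 × 807^512 × 807^32 × 807^8 × 807^4 × 807^2 × 807^1 ≡ 222 × 624 × 164 × 320 × 506 × 650 × 196 × 807 (mod 821).
Accumulate the product:
222 × 624 = 138528 ≡ 600
600 × 164 = 98400 ≡ 701
701 × 320 = 224320 ≡ 187
187 × 506 = 94622 ≡ 207
207 × 650 = 134550 ≡ 727
727 × 196 = 142492 ≡ 459
459 × 807 = 370413 ≡ 142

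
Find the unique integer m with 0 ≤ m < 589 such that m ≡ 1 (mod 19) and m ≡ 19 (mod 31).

19⁻¹ mod 31: 19·18 ≡ 1 (mod 31), so 19⁻¹ ≡ 18.
m = 1 + 19·((19 − 1)·18 mod 31) = 1 + 19·14 = 267.

267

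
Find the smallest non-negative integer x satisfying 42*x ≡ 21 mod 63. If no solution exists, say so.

2

gcd(42, 63) = 21, and 21 | 21, so solutions exist.
Divide through by 21: 2*x = 1 (mod 3).
2⁻¹ ≡ 2 (mod 3).
x ≡ 2*1 ≡ 2 (mod 3).
The smallest non-negative solution is x = 2.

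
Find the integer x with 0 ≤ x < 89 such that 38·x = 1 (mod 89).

89 = 2·38 + 13
38 = 2·13 + 12
13 = 1·12 + 1
12 = 12·1 + 0
gcd(38, 89) = 1, so the inverse exists.
Back-substitute for 1:
1 = 1·13 − 1·12
  = −1·38 + 3·13
  = 3·89 − 7·38
So 38⁻¹ ≡ −7 ≡ 82 (mod 89).

82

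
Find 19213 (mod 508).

417

19213 = 37×508 + 417, so 19213 ≡ 417 (mod 508).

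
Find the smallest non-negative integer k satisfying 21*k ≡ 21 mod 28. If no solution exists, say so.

gcd(21, 28) = 7, and 7 | 21, so solutions exist.
Divide through by 7: 3*k ≡ 3 mod 4.
3⁻¹ ≡ 3 (mod 4).
k ≡ 3*3 ≡ 1 (mod 4).
The smallest non-negative solution is k = 1.

1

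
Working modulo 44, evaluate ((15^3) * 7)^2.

9

(15)^3 ≡ 31 (mod 44)
31 * 7 = 217 ≡ 41 (mod 44)
(41)^2 ≡ 9 (mod 44)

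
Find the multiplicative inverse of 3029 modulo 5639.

646

5639 = 1*3029 + 2610
3029 = 1*2610 + 419
2610 = 6*419 + 96
419 = 4*96 + 35
96 = 2*35 + 26
35 = 1*26 + 9
26 = 2*9 + 8
9 = 1*8 + 1
8 = 8*1 + 0
gcd(3029, 5639) = 1, so the inverse exists.
Back-substitute for 1:
1 = 1*9 − 1*8
  = −1*26 + 3*9
  = 3*35 − 4*26
  = −4*96 + 11*35
  = 11*419 − 48*96
  = −48*2610 + 299*419
  = 299*3029 − 347*2610
  = −347*5639 + 646*3029
So 3029⁻¹ ≡ 646 (mod 5639).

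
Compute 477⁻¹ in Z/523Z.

523 = 1×477 + 46
477 = 10×46 + 17
46 = 2×17 + 12
17 = 1×12 + 5
12 = 2×5 + 2
5 = 2×2 + 1
2 = 2×1 + 0
gcd(477, 523) = 1, so the inverse exists.
Bézout: 1 = −197×523 + 216×477.
So 477⁻¹ ≡ 216 (mod 523).

216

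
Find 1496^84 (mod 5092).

4704

Using repeated squaring:
1496^1 ≡ 1496 (mod 5092)
1496^2 ≡ 1496^2 = 2238016 ≡ 2628 (mod 5092)
1496^4 ≡ 2628^2 = 6906384 ≡ 1632 (mod 5092)
1496^8 ≡ 1632^2 = 2663424 ≡ 308 (mod 5092)
1496^16 ≡ 308^2 = 94864 ≡ 3208 (mod 5092)
1496^32 ≡ 3208^2 = 10291264 ≡ 332 (mod 5092)
1496^64 ≡ 332^2 = 110224 ≡ 3292 (mod 5092)
1496^84 = 1496^64 · 1496^16 · 1496^4 ≡ 3292 · 3208 · 1632 (mod 5092).
Accumulate the product:
3292 · 3208 = 10560736 ≡ 5020
5020 · 1632 = 8192640 ≡ 4704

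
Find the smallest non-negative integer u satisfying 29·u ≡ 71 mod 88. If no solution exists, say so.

gcd(29, 88) = 1, so a unique solution mod 88 exists.
29⁻¹ ≡ 85 (mod 88).
u ≡ 85·71 ≡ 51 (mod 88).

51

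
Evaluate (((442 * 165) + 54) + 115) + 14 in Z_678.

442 * 165 = 72930 ≡ 384 (mod 678)
384 + 54 = 438
438 + 115 = 553
553 + 14 = 567

567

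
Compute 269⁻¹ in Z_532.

532 = 1×269 + 263
269 = 1×263 + 6
263 = 43×6 + 5
6 = 1×5 + 1
5 = 5×1 + 0
gcd(269, 532) = 1, so the inverse exists.
Bézout: 1 = −45×532 + 89×269.
So 269⁻¹ ≡ 89 (mod 532).

89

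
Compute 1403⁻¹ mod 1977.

1946

By the extended Euclidean algorithm:
1977 = 1·1403 + 574
1403 = 2·574 + 255
574 = 2·255 + 64
255 = 3·64 + 63
64 = 1·63 + 1
63 = 63·1 + 0
gcd(1403, 1977) = 1, so the inverse exists.
Bézout: 1 = 22·1977 − 31·1403.
So 1403⁻¹ ≡ −31 ≡ 1946 (mod 1977).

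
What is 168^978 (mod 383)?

Using repeated squaring:
978 in binary is 1111010010, i.e. 978 = 512 + 256 + 128 + 64 + 16 + 2.
168^1 ≡ 168 (mod 383)
168^2 ≡ 168^2 = 28224 ≡ 265 (mod 383)
168^4 ≡ 265^2 = 70225 ≡ 136 (mod 383)
168^8 ≡ 136^2 = 18496 ≡ 112 (mod 383)
168^16 ≡ 112^2 = 12544 ≡ 288 (mod 383)
168^32 ≡ 288^2 = 82944 ≡ 216 (mod 383)
168^64 ≡ 216^2 = 46656 ≡ 313 (mod 383)
168^128 ≡ 313^2 = 97969 ≡ 304 (mod 383)
168^256 ≡ 304^2 = 92416 ≡ 113 (mod 383)
168^512 ≡ 113^2 = 12769 ≡ 130 (mod 383)
168^978 = 168^512 * 168^256 * 168^128 * 168^64 * 168^16 * 168^2 ≡ 130 * 113 * 304 * 313 * 288 * 265 (mod 383).
Accumulate the product:
130 * 113 = 14690 ≡ 136
136 * 304 = 41344 ≡ 363
363 * 313 = 113619 ≡ 251
251 * 288 = 72288 ≡ 284
284 * 265 = 75260 ≡ 192

192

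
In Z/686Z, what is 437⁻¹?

Apply the Euclidean algorithm and back-substitute:
686 = 1·437 + 249
437 = 1·249 + 188
249 = 1·188 + 61
188 = 3·61 + 5
61 = 12·5 + 1
5 = 5·1 + 0
gcd(437, 686) = 1, so the inverse exists.
Bézout: 1 = 86·686 − 135·437.
So 437⁻¹ ≡ −135 ≡ 551 (mod 686).

551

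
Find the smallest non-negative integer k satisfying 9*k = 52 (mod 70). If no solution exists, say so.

68

gcd(9, 70) = 1, so a unique solution mod 70 exists.
9⁻¹ ≡ 39 (mod 70).
k ≡ 39*52 ≡ 68 (mod 70).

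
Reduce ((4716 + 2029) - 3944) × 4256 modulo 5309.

2351

4716 + 2029 = 6745 ≡ 1436 (mod 5309)
1436 - 3944 = -2508 ≡ 2801 (mod 5309)
2801 × 4256 = 11921056 ≡ 2351 (mod 5309)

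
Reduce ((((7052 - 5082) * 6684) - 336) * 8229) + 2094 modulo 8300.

5370

7052 - 5082 = 1970
1970 * 6684 = 13167480 ≡ 3680 (mod 8300)
3680 - 336 = 3344
3344 * 8229 = 27517776 ≡ 3276 (mod 8300)
3276 + 2094 = 5370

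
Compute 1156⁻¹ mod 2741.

2741 = 2×1156 + 429
1156 = 2×429 + 298
429 = 1×298 + 131
298 = 2×131 + 36
131 = 3×36 + 23
36 = 1×23 + 13
23 = 1×13 + 10
13 = 1×10 + 3
10 = 3×3 + 1
3 = 3×1 + 0
gcd(1156, 2741) = 1, so the inverse exists.
Back-substitute for 1:
1 = 1×10 − 3×3
  = −3×13 + 4×10
  = 4×23 − 7×13
  = −7×36 + 11×23
  = 11×131 − 40×36
  = −40×298 + 91×131
  = 91×429 − 131×298
  = −131×1156 + 353×429
  = 353×2741 − 837×1156
So 1156⁻¹ ≡ −837 ≡ 1904 (mod 2741).

1904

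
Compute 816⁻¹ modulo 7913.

6119

7913 = 9*816 + 569
816 = 1*569 + 247
569 = 2*247 + 75
247 = 3*75 + 22
75 = 3*22 + 9
22 = 2*9 + 4
9 = 2*4 + 1
4 = 4*1 + 0
gcd(816, 7913) = 1, so the inverse exists.
Back-substitute for 1:
1 = 1*9 − 2*4
  = −2*22 + 5*9
  = 5*75 − 17*22
  = −17*247 + 56*75
  = 56*569 − 129*247
  = −129*816 + 185*569
  = 185*7913 − 1794*816
So 816⁻¹ ≡ −1794 ≡ 6119 (mod 7913).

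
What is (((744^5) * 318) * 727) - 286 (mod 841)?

(744)^5 ≡ 572 (mod 841)
572 * 318 = 181896 ≡ 240 (mod 841)
240 * 727 = 174480 ≡ 393 (mod 841)
393 - 286 = 107

107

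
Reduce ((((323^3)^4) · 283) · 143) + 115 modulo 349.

193

(323)^3 ≡ 223 (mod 349)
(223)^4 ≡ 274 (mod 349)
274 · 283 = 77542 ≡ 64 (mod 349)
64 · 143 = 9152 ≡ 78 (mod 349)
78 + 115 = 193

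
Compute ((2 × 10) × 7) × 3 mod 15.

0

2 × 10 = 20 ≡ 5 (mod 15)
5 × 7 = 35 ≡ 5 (mod 15)
5 × 3 = 15 ≡ 0 (mod 15)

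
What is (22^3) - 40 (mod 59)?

(22)^3 ≡ 28 (mod 59)
28 - 40 = -12 ≡ 47 (mod 59)

47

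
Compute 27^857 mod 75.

Compute successive squares:
857 in binary is 1101011001, i.e. 857 = 512 + 256 + 64 + 16 + 8 + 1.
27^1 ≡ 27 (mod 75)
27^2 ≡ 27^2 = 729 ≡ 54 (mod 75)
27^4 ≡ 54^2 = 2916 ≡ 66 (mod 75)
27^8 ≡ 66^2 = 4356 ≡ 6 (mod 75)
27^16 ≡ 6^2 = 36 (mod 75)
27^32 ≡ 36^2 = 1296 ≡ 21 (mod 75)
27^64 ≡ 21^2 = 441 ≡ 66 (mod 75)
27^128 ≡ 66^2 = 4356 ≡ 6 (mod 75)
27^256 ≡ 6^2 = 36 (mod 75)
27^512 ≡ 36^2 = 1296 ≡ 21 (mod 75)
27^857 = 27^512 × 27^256 × 27^64 × 27^16 × 27^8 × 27^1 ≡ 21 × 36 × 66 × 36 × 6 × 27 (mod 75).
Accumulate the product:
21 × 36 = 756 ≡ 6
6 × 66 = 396 ≡ 21
21 × 36 = 756 ≡ 6
6 × 6 = 36
36 × 27 = 972 ≡ 72

72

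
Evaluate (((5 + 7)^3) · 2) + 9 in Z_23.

5 + 7 = 12
(12)^3 ≡ 3 (mod 23)
3 · 2 = 6
6 + 9 = 15

15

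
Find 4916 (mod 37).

32

4916 = 132*37 + 32, so 4916 ≡ 32 (mod 37).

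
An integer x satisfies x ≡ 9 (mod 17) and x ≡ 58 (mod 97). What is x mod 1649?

349

17⁻¹ mod 97: 17*40 ≡ 1 (mod 97), so 17⁻¹ ≡ 40.
x = 9 + 17*((58 − 9)*40 mod 97) = 9 + 17*20 = 349.
Check: 349 mod 17 = 9, 349 mod 97 = 58. ✓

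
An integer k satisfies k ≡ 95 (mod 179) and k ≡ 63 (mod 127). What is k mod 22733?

179⁻¹ mod 127: 179×22 ≡ 1 (mod 127), so 179⁻¹ ≡ 22.
k = 95 + 179×((63 − 95)×22 mod 127) = 95 + 179×58 = 10477.

10477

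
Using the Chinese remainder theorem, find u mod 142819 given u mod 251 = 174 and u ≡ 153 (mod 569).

36569

251⁻¹ mod 569: 251*535 ≡ 1 (mod 569), so 251⁻¹ ≡ 535.
u = 174 + 251*((153 − 174)*535 mod 569) = 174 + 251*145 = 36569.
Check: 36569 mod 251 = 174, 36569 mod 569 = 153. ✓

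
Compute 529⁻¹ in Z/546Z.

546 = 1·529 + 17
529 = 31·17 + 2
17 = 8·2 + 1
2 = 2·1 + 0
gcd(529, 546) = 1, so the inverse exists.
Back-substitute for 1:
1 = 1·17 − 8·2
  = −8·529 + 249·17
  = 249·546 − 257·529
So 529⁻¹ ≡ −257 ≡ 289 (mod 546).

289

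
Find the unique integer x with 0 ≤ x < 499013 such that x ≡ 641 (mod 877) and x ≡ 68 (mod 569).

877⁻¹ mod 569: 877·109 ≡ 1 (mod 569), so 877⁻¹ ≡ 109.
x = 641 + 877·((68 − 641)·109 mod 569) = 641 + 877·133 = 117282.

117282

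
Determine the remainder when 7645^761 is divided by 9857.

Using repeated squaring:
761 in binary is 1011111001, i.e. 761 = 512 + 128 + 64 + 32 + 16 + 8 + 1.
7645^1 ≡ 7645 (mod 9857)
7645^2 ≡ 7645^2 = 58446025 ≡ 3872 (mod 9857)
7645^4 ≡ 3872^2 = 14992384 ≡ 9744 (mod 9857)
7645^8 ≡ 9744^2 = 94945536 ≡ 2912 (mod 9857)
7645^16 ≡ 2912^2 = 8479744 ≡ 2724 (mod 9857)
7645^32 ≡ 2724^2 = 7420176 ≡ 7712 (mod 9857)
7645^64 ≡ 7712^2 = 59474944 ≡ 7663 (mod 9857)
7645^128 ≡ 7663^2 = 58721569 ≡ 3420 (mod 9857)
7645^256 ≡ 3420^2 = 11696400 ≡ 5998 (mod 9857)
7645^512 ≡ 5998^2 = 35976004 ≡ 7811 (mod 9857)
7645^761 = 7645^512 × 7645^128 × 7645^64 × 7645^32 × 7645^16 × 7645^8 × 7645^1 ≡ 7811 × 3420 × 7663 × 7712 × 2724 × 2912 × 7645 (mod 9857).
Accumulate the product:
7811 × 3420 = 26713620 ≡ 1150
1150 × 7663 = 8812450 ≡ 292
292 × 7712 = 2251904 ≡ 4508
4508 × 2724 = 12279792 ≡ 7827
7827 × 2912 = 22792224 ≡ 2840
2840 × 7645 = 21711800 ≡ 6686

6686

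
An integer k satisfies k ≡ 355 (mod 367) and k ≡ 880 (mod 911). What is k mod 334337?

367⁻¹ mod 911: 367·561 ≡ 1 (mod 911), so 367⁻¹ ≡ 561.
k = 355 + 367·((880 − 355)·561 mod 911) = 355 + 367·272 = 100179.
Check: 100179 mod 367 = 355, 100179 mod 911 = 880. ✓

100179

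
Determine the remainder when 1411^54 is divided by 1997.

Compute successive squares:
54 in binary is 110110, i.e. 54 = 32 + 16 + 4 + 2.
1411^1 ≡ 1411 (mod 1997)
1411^2 ≡ 1411^2 = 1990921 ≡ 1909 (mod 1997)
1411^4 ≡ 1909^2 = 3644281 ≡ 1753 (mod 1997)
1411^8 ≡ 1753^2 = 3073009 ≡ 1623 (mod 1997)
1411^16 ≡ 1623^2 = 2634129 ≡ 86 (mod 1997)
1411^32 ≡ 86^2 = 7396 ≡ 1405 (mod 1997)
1411^54 = 1411^32 × 1411^16 × 1411^4 × 1411^2 ≡ 1405 × 86 × 1753 × 1909 (mod 1997).
Accumulate the product:
1405 × 86 = 120830 ≡ 1010
1010 × 1753 = 1770530 ≡ 1188
1188 × 1909 = 2267892 ≡ 1297

1297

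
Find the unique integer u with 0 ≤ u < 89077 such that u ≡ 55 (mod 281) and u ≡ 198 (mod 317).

281⁻¹ mod 317: 281×44 ≡ 1 (mod 317), so 281⁻¹ ≡ 44.
u = 55 + 281×((198 − 55)×44 mod 317) = 55 + 281×269 = 75644.

75644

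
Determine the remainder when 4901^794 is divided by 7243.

Using repeated squaring:
794 in binary is 1100011010, i.e. 794 = 512 + 256 + 16 + 8 + 2.
4901^1 ≡ 4901 (mod 7243)
4901^2 ≡ 4901^2 = 24019801 ≡ 2013 (mod 7243)
4901^4 ≡ 2013^2 = 4052169 ≡ 3332 (mod 7243)
4901^8 ≡ 3332^2 = 11102224 ≡ 5948 (mod 7243)
4901^16 ≡ 5948^2 = 35378704 ≡ 3892 (mod 7243)
4901^32 ≡ 3892^2 = 15147664 ≡ 2551 (mod 7243)
4901^64 ≡ 2551^2 = 6507601 ≡ 3387 (mod 7243)
4901^128 ≡ 3387^2 = 11471769 ≡ 6100 (mod 7243)
4901^256 ≡ 6100^2 = 37210000 ≡ 2709 (mod 7243)
4901^512 ≡ 2709^2 = 7338681 ≡ 1522 (mod 7243)
4901^794 = 4901^512 * 4901^256 * 4901^16 * 4901^8 * 4901^2 ≡ 1522 * 2709 * 3892 * 5948 * 2013 (mod 7243).
Accumulate the product:
1522 * 2709 = 4123098 ≡ 1831
1831 * 3892 = 7126252 ≡ 6383
6383 * 5948 = 37966084 ≡ 5521
5521 * 2013 = 11113773 ≡ 3011

3011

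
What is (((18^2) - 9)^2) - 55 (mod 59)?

50

(18)^2 ≡ 29 (mod 59)
29 - 9 = 20
(20)^2 ≡ 46 (mod 59)
46 - 55 = -9 ≡ 50 (mod 59)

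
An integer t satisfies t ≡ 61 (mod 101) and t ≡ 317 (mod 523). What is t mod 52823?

51571

101⁻¹ mod 523: 101*145 ≡ 1 (mod 523), so 101⁻¹ ≡ 145.
t = 61 + 101*((317 − 61)*145 mod 523) = 61 + 101*510 = 51571.
Check: 51571 mod 101 = 61, 51571 mod 523 = 317. ✓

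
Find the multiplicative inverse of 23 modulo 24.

23

Apply the Euclidean algorithm and back-substitute:
24 = 1·23 + 1
23 = 23·1 + 0
gcd(23, 24) = 1, so the inverse exists.
Back-substitute for 1:
1 = 1·24 − 1·23
So 23⁻¹ ≡ −1 ≡ 23 (mod 24).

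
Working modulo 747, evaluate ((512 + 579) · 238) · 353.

512 + 579 = 1091 ≡ 344 (mod 747)
344 · 238 = 81872 ≡ 449 (mod 747)
449 · 353 = 158497 ≡ 133 (mod 747)

133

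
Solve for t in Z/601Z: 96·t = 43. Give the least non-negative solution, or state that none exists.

182

gcd(96, 601) = 1, so a unique solution mod 601 exists.
96⁻¹ ≡ 144 (mod 601).
t ≡ 144·43 ≡ 182 (mod 601).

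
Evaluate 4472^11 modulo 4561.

11 in binary is 1011, i.e. 11 = 8 + 2 + 1.
4472^1 ≡ 4472 (mod 4561)
4472^2 ≡ 4472^2 = 19998784 ≡ 3360 (mod 4561)
4472^4 ≡ 3360^2 = 11289600 ≡ 1125 (mod 4561)
4472^8 ≡ 1125^2 = 1265625 ≡ 2228 (mod 4561)
4472^11 = 4472^8 × 4472^2 × 4472^1 ≡ 2228 × 3360 × 4472 (mod 4561).
Accumulate the product:
2228 × 3360 = 7486080 ≡ 1479
1479 × 4472 = 6614088 ≡ 638

638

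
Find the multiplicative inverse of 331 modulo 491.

402

491 = 1·331 + 160
331 = 2·160 + 11
160 = 14·11 + 6
11 = 1·6 + 5
6 = 1·5 + 1
5 = 5·1 + 0
gcd(331, 491) = 1, so the inverse exists.
Back-substitute for 1:
1 = 1·6 − 1·5
  = −1·11 + 2·6
  = 2·160 − 29·11
  = −29·331 + 60·160
  = 60·491 − 89·331
So 331⁻¹ ≡ −89 ≡ 402 (mod 491).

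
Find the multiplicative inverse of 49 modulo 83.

61

83 = 1*49 + 34
49 = 1*34 + 15
34 = 2*15 + 4
15 = 3*4 + 3
4 = 1*3 + 1
3 = 3*1 + 0
gcd(49, 83) = 1, so the inverse exists.
Bézout: 1 = 13*83 − 22*49.
So 49⁻¹ ≡ −22 ≡ 61 (mod 83).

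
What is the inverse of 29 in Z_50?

19

Run the extended Euclidean algorithm:
50 = 1*29 + 21
29 = 1*21 + 8
21 = 2*8 + 5
8 = 1*5 + 3
5 = 1*3 + 2
3 = 1*2 + 1
2 = 2*1 + 0
gcd(29, 50) = 1, so the inverse exists.
Bézout: 1 = −11*50 + 19*29.
So 29⁻¹ ≡ 19 (mod 50).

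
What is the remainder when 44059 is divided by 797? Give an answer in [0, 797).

44059 = 55·797 + 224, so 44059 ≡ 224 (mod 797).

224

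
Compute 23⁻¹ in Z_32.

7

32 = 1·23 + 9
23 = 2·9 + 5
9 = 1·5 + 4
5 = 1·4 + 1
4 = 4·1 + 0
gcd(23, 32) = 1, so the inverse exists.
Back-substitute for 1:
1 = 1·5 − 1·4
  = −1·9 + 2·5
  = 2·23 − 5·9
  = −5·32 + 7·23
So 23⁻¹ ≡ 7 (mod 32).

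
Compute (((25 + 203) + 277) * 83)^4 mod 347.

94

25 + 203 = 228
228 + 277 = 505 ≡ 158 (mod 347)
158 * 83 = 13114 ≡ 275 (mod 347)
(275)^4 ≡ 94 (mod 347)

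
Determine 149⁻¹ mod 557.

557 = 3*149 + 110
149 = 1*110 + 39
110 = 2*39 + 32
39 = 1*32 + 7
32 = 4*7 + 4
7 = 1*4 + 3
4 = 1*3 + 1
3 = 3*1 + 0
gcd(149, 557) = 1, so the inverse exists.
Back-substitute for 1:
1 = 1*4 − 1*3
  = −1*7 + 2*4
  = 2*32 − 9*7
  = −9*39 + 11*32
  = 11*110 − 31*39
  = −31*149 + 42*110
  = 42*557 − 157*149
So 149⁻¹ ≡ −157 ≡ 400 (mod 557).

400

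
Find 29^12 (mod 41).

25

12 in binary is 1100, i.e. 12 = 8 + 4.
29^1 ≡ 29 (mod 41)
29^2 ≡ 29^2 = 841 ≡ 21 (mod 41)
29^4 ≡ 21^2 = 441 ≡ 31 (mod 41)
29^8 ≡ 31^2 = 961 ≡ 18 (mod 41)
29^12 = 29^8 · 29^4 ≡ 18 · 31 (mod 41).
18 · 31 = 558 ≡ 25 (mod 41).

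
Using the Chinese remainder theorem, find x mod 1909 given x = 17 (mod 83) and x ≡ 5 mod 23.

83⁻¹ mod 23: 83×5 ≡ 1 (mod 23), so 83⁻¹ ≡ 5.
x = 17 + 83×((5 − 17)×5 mod 23) = 17 + 83×9 = 764.
Check: 764 mod 83 = 17, 764 mod 23 = 5. ✓

764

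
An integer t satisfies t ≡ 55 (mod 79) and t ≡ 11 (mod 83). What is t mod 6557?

79⁻¹ mod 83: 79·62 ≡ 1 (mod 83), so 79⁻¹ ≡ 62.
t = 55 + 79·((11 − 55)·62 mod 83) = 55 + 79·11 = 924.

924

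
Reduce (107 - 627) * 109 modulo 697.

107 - 627 = -520 ≡ 177 (mod 697)
177 * 109 = 19293 ≡ 474 (mod 697)

474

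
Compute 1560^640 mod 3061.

640 in binary is 1010000000, i.e. 640 = 512 + 128.
1560^1 ≡ 1560 (mod 3061)
1560^2 ≡ 1560^2 = 2433600 ≡ 105 (mod 3061)
1560^4 ≡ 105^2 = 11025 ≡ 1842 (mod 3061)
1560^8 ≡ 1842^2 = 3392964 ≡ 1376 (mod 3061)
1560^16 ≡ 1376^2 = 1893376 ≡ 1678 (mod 3061)
1560^32 ≡ 1678^2 = 2815684 ≡ 2625 (mod 3061)
1560^64 ≡ 2625^2 = 6890625 ≡ 314 (mod 3061)
1560^128 ≡ 314^2 = 98596 ≡ 644 (mod 3061)
1560^256 ≡ 644^2 = 414736 ≡ 1501 (mod 3061)
1560^512 ≡ 1501^2 = 2253001 ≡ 105 (mod 3061)
1560^640 = 1560^512 * 1560^128 ≡ 105 * 644 (mod 3061).
105 * 644 = 67620 ≡ 278 (mod 3061).

278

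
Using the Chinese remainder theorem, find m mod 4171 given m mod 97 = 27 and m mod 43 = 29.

803

97⁻¹ mod 43: 97*4 ≡ 1 (mod 43), so 97⁻¹ ≡ 4.
m = 27 + 97*((29 − 27)*4 mod 43) = 27 + 97*8 = 803.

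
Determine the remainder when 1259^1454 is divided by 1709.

1259^1 ≡ 1259 (mod 1709)
1259^2 ≡ 1259^2 = 1585081 ≡ 838 (mod 1709)
1259^4 ≡ 838^2 = 702244 ≡ 1554 (mod 1709)
1259^8 ≡ 1554^2 = 2414916 ≡ 99 (mod 1709)
1259^16 ≡ 99^2 = 9801 ≡ 1256 (mod 1709)
1259^32 ≡ 1256^2 = 1577536 ≡ 129 (mod 1709)
1259^64 ≡ 129^2 = 16641 ≡ 1260 (mod 1709)
1259^128 ≡ 1260^2 = 1587600 ≡ 1648 (mod 1709)
1259^256 ≡ 1648^2 = 2715904 ≡ 303 (mod 1709)
1259^512 ≡ 303^2 = 91809 ≡ 1232 (mod 1709)
1259^1024 ≡ 1232^2 = 1517824 ≡ 232 (mod 1709)
1259^1454 = 1259^1024 × 1259^256 × 1259^128 × 1259^32 × 1259^8 × 1259^4 × 1259^2 ≡ 232 × 303 × 1648 × 129 × 99 × 1554 × 838 (mod 1709).
Accumulate the product:
232 × 303 = 70296 ≡ 227
227 × 1648 = 374096 ≡ 1534
1534 × 129 = 197886 ≡ 1351
1351 × 99 = 133749 ≡ 447
447 × 1554 = 694638 ≡ 784
784 × 838 = 656992 ≡ 736

736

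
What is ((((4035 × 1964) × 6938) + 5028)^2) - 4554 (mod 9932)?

4035 × 1964 = 7924740 ≡ 8936 (mod 9932)
8936 × 6938 = 61997968 ≡ 2424 (mod 9932)
2424 + 5028 = 7452
(7452)^2 ≡ 2492 (mod 9932)
2492 - 4554 = -2062 ≡ 7870 (mod 9932)

7870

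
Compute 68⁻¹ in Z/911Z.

67

By the extended Euclidean algorithm:
911 = 13·68 + 27
68 = 2·27 + 14
27 = 1·14 + 13
14 = 1·13 + 1
13 = 13·1 + 0
gcd(68, 911) = 1, so the inverse exists.
Bézout: 1 = −5·911 + 67·68.
So 68⁻¹ ≡ 67 (mod 911).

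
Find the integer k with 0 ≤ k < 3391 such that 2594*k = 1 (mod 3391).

2940

Run the extended Euclidean algorithm:
3391 = 1×2594 + 797
2594 = 3×797 + 203
797 = 3×203 + 188
203 = 1×188 + 15
188 = 12×15 + 8
15 = 1×8 + 7
8 = 1×7 + 1
7 = 7×1 + 0
gcd(2594, 3391) = 1, so the inverse exists.
Bézout: 1 = 345×3391 − 451×2594.
So 2594⁻¹ ≡ −451 ≡ 2940 (mod 3391).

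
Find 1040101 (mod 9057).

7603

1040101 = 114*9057 + 7603, so 1040101 ≡ 7603 (mod 9057).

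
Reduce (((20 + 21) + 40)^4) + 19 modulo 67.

20 + 21 = 41
41 + 40 = 81 ≡ 14 (mod 67)
(14)^4 ≡ 25 (mod 67)
25 + 19 = 44

44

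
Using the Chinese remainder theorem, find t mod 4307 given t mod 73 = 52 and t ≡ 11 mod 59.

73⁻¹ mod 59: 73*38 ≡ 1 (mod 59), so 73⁻¹ ≡ 38.
t = 52 + 73*((11 − 52)*38 mod 59) = 52 + 73*35 = 2607.

2607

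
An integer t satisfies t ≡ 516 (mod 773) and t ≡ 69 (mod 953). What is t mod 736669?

579493

773⁻¹ mod 953: 773·90 ≡ 1 (mod 953), so 773⁻¹ ≡ 90.
t = 516 + 773·((69 − 516)·90 mod 953) = 516 + 773·749 = 579493.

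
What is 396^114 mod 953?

Compute successive squares:
114 in binary is 1110010, i.e. 114 = 64 + 32 + 16 + 2.
396^1 ≡ 396 (mod 953)
396^2 ≡ 396^2 = 156816 ≡ 524 (mod 953)
396^4 ≡ 524^2 = 274576 ≡ 112 (mod 953)
396^8 ≡ 112^2 = 12544 ≡ 155 (mod 953)
396^16 ≡ 155^2 = 24025 ≡ 200 (mod 953)
396^32 ≡ 200^2 = 40000 ≡ 927 (mod 953)
396^64 ≡ 927^2 = 859329 ≡ 676 (mod 953)
396^114 = 396^64 · 396^32 · 396^16 · 396^2 ≡ 676 · 927 · 200 · 524 (mod 953).
Accumulate the product:
676 · 927 = 626652 ≡ 531
531 · 200 = 106200 ≡ 417
417 · 524 = 218508 ≡ 271

271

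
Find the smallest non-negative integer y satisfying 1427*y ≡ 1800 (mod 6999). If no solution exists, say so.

1713

gcd(1427, 6999) = 1, so a unique solution mod 6999 exists.
1427⁻¹ ≡ 3551 (mod 6999).
y ≡ 3551*1800 ≡ 1713 (mod 6999).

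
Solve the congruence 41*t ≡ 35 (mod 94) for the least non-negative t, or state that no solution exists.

49

gcd(41, 94) = 1, so a unique solution mod 94 exists.
41⁻¹ ≡ 39 (mod 94).
t ≡ 39*35 ≡ 49 (mod 94).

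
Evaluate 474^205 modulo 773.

Compute successive squares:
474^1 ≡ 474 (mod 773)
474^2 ≡ 474^2 = 224676 ≡ 506 (mod 773)
474^4 ≡ 506^2 = 256036 ≡ 173 (mod 773)
474^8 ≡ 173^2 = 29929 ≡ 555 (mod 773)
474^16 ≡ 555^2 = 308025 ≡ 371 (mod 773)
474^32 ≡ 371^2 = 137641 ≡ 47 (mod 773)
474^64 ≡ 47^2 = 2209 ≡ 663 (mod 773)
474^128 ≡ 663^2 = 439569 ≡ 505 (mod 773)
474^205 = 474^128 * 474^64 * 474^8 * 474^4 * 474^1 ≡ 505 * 663 * 555 * 173 * 474 (mod 773).
Accumulate the product:
505 * 663 = 334815 ≡ 106
106 * 555 = 58830 ≡ 82
82 * 173 = 14186 ≡ 272
272 * 474 = 128928 ≡ 610

610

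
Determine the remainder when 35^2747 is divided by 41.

29

Compute successive squares:
2747 in binary is 101010111011, i.e. 2747 = 2048 + 512 + 128 + 32 + 16 + 8 + 2 + 1.
35^1 ≡ 35 (mod 41)
35^2 ≡ 35^2 = 1225 ≡ 36 (mod 41)
35^4 ≡ 36^2 = 1296 ≡ 25 (mod 41)
35^8 ≡ 25^2 = 625 ≡ 10 (mod 41)
35^16 ≡ 10^2 = 100 ≡ 18 (mod 41)
35^32 ≡ 18^2 = 324 ≡ 37 (mod 41)
35^64 ≡ 37^2 = 1369 ≡ 16 (mod 41)
35^128 ≡ 16^2 = 256 ≡ 10 (mod 41)
35^256 ≡ 10^2 = 100 ≡ 18 (mod 41)
35^512 ≡ 18^2 = 324 ≡ 37 (mod 41)
35^1024 ≡ 37^2 = 1369 ≡ 16 (mod 41)
35^2048 ≡ 16^2 = 256 ≡ 10 (mod 41)
35^2747 = 35^2048 * 35^512 * 35^128 * 35^32 * 35^16 * 35^8 * 35^2 * 35^1 ≡ 10 * 37 * 10 * 37 * 18 * 10 * 36 * 35 (mod 41).
Accumulate the product:
10 * 37 = 370 ≡ 1
1 * 10 = 10
10 * 37 = 370 ≡ 1
1 * 18 = 18
18 * 10 = 180 ≡ 16
16 * 36 = 576 ≡ 2
2 * 35 = 70 ≡ 29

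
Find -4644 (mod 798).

-4644 = -6×798 + 144, so -4644 ≡ 144 (mod 798).

144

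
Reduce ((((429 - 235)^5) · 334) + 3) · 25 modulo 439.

429 - 235 = 194
(194)^5 ≡ 89 (mod 439)
89 · 334 = 29726 ≡ 313 (mod 439)
313 + 3 = 316
316 · 25 = 7900 ≡ 437 (mod 439)

437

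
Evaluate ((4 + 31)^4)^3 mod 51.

4 + 31 = 35
(35)^4 ≡ 1 (mod 51)
(1)^3 ≡ 1 (mod 51)

1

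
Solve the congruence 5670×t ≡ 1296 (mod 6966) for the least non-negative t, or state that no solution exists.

gcd(5670, 6966) = 162, and 162 | 1296, so solutions exist.
Divide through by 162: 35×t ≡ 8 mod 43.
35⁻¹ ≡ 16 (mod 43).
t ≡ 16×8 ≡ 42 (mod 43).
The smallest non-negative solution is t = 42.

42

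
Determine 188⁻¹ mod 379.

252

By the extended Euclidean algorithm:
379 = 2×188 + 3
188 = 62×3 + 2
3 = 1×2 + 1
2 = 2×1 + 0
gcd(188, 379) = 1, so the inverse exists.
Back-substitute for 1:
1 = 1×3 − 1×2
  = −1×188 + 63×3
  = 63×379 − 127×188
So 188⁻¹ ≡ −127 ≡ 252 (mod 379).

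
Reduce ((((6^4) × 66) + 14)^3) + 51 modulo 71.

(6)^4 ≡ 18 (mod 71)
18 × 66 = 1188 ≡ 52 (mod 71)
52 + 14 = 66
(66)^3 ≡ 17 (mod 71)
17 + 51 = 68

68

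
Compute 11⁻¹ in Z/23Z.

21

23 = 2×11 + 1
11 = 11×1 + 0
gcd(11, 23) = 1, so the inverse exists.
Back-substitute for 1:
1 = 1×23 − 2×11
So 11⁻¹ ≡ −2 ≡ 21 (mod 23).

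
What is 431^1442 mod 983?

Compute successive squares:
1442 in binary is 10110100010, i.e. 1442 = 1024 + 256 + 128 + 32 + 2.
431^1 ≡ 431 (mod 983)
431^2 ≡ 431^2 = 185761 ≡ 957 (mod 983)
431^4 ≡ 957^2 = 915849 ≡ 676 (mod 983)
431^8 ≡ 676^2 = 456976 ≡ 864 (mod 983)
431^16 ≡ 864^2 = 746496 ≡ 399 (mod 983)
431^32 ≡ 399^2 = 159201 ≡ 938 (mod 983)
431^64 ≡ 938^2 = 879844 ≡ 59 (mod 983)
431^128 ≡ 59^2 = 3481 ≡ 532 (mod 983)
431^256 ≡ 532^2 = 283024 ≡ 903 (mod 983)
431^512 ≡ 903^2 = 815409 ≡ 502 (mod 983)
431^1024 ≡ 502^2 = 252004 ≡ 356 (mod 983)
431^1442 = 431^1024 * 431^256 * 431^128 * 431^32 * 431^2 ≡ 356 * 903 * 532 * 938 * 957 (mod 983).
Accumulate the product:
356 * 903 = 321468 ≡ 27
27 * 532 = 14364 ≡ 602
602 * 938 = 564676 ≡ 434
434 * 957 = 415338 ≡ 512

512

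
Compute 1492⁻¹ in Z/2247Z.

2122

2247 = 1*1492 + 755
1492 = 1*755 + 737
755 = 1*737 + 18
737 = 40*18 + 17
18 = 1*17 + 1
17 = 17*1 + 0
gcd(1492, 2247) = 1, so the inverse exists.
Back-substitute for 1:
1 = 1*18 − 1*17
  = −1*737 + 41*18
  = 41*755 − 42*737
  = −42*1492 + 83*755
  = 83*2247 − 125*1492
So 1492⁻¹ ≡ −125 ≡ 2122 (mod 2247).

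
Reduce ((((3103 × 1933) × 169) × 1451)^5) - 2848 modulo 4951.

2721

3103 × 1933 = 5998099 ≡ 2438 (mod 4951)
2438 × 169 = 412022 ≡ 1089 (mod 4951)
1089 × 1451 = 1580139 ≡ 770 (mod 4951)
(770)^5 ≡ 618 (mod 4951)
618 - 2848 = -2230 ≡ 2721 (mod 4951)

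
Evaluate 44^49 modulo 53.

Using repeated squaring:
44^1 ≡ 44 (mod 53)
44^2 ≡ 44^2 = 1936 ≡ 28 (mod 53)
44^4 ≡ 28^2 = 784 ≡ 42 (mod 53)
44^8 ≡ 42^2 = 1764 ≡ 15 (mod 53)
44^16 ≡ 15^2 = 225 ≡ 13 (mod 53)
44^32 ≡ 13^2 = 169 ≡ 10 (mod 53)
44^49 = 44^32 · 44^16 · 44^1 ≡ 10 · 13 · 44 (mod 53).
Accumulate the product:
10 · 13 = 130 ≡ 24
24 · 44 = 1056 ≡ 49

49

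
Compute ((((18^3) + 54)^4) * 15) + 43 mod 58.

(18)^3 ≡ 32 (mod 58)
32 + 54 = 86 ≡ 28 (mod 58)
(28)^4 ≡ 30 (mod 58)
30 * 15 = 450 ≡ 44 (mod 58)
44 + 43 = 87 ≡ 29 (mod 58)

29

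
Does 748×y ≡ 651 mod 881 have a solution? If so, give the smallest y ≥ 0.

737

gcd(748, 881) = 1, so a unique solution mod 881 exists.
748⁻¹ ≡ 828 (mod 881).
y ≡ 828×651 ≡ 737 (mod 881).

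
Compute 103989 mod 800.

103989 = 129*800 + 789, so 103989 ≡ 789 (mod 800).

789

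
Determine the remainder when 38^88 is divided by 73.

32

By square-and-multiply:
88 in binary is 1011000, i.e. 88 = 64 + 16 + 8.
38^1 ≡ 38 (mod 73)
38^2 ≡ 38^2 = 1444 ≡ 57 (mod 73)
38^4 ≡ 57^2 = 3249 ≡ 37 (mod 73)
38^8 ≡ 37^2 = 1369 ≡ 55 (mod 73)
38^16 ≡ 55^2 = 3025 ≡ 32 (mod 73)
38^32 ≡ 32^2 = 1024 ≡ 2 (mod 73)
38^64 ≡ 2^2 = 4 (mod 73)
38^88 = 38^64 * 38^16 * 38^8 ≡ 4 * 32 * 55 (mod 73).
Accumulate the product:
4 * 32 = 128 ≡ 55
55 * 55 = 3025 ≡ 32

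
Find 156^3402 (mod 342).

324

Compute successive squares:
156^1 ≡ 156 (mod 342)
156^2 ≡ 156^2 = 24336 ≡ 54 (mod 342)
156^4 ≡ 54^2 = 2916 ≡ 180 (mod 342)
156^8 ≡ 180^2 = 32400 ≡ 252 (mod 342)
156^16 ≡ 252^2 = 63504 ≡ 234 (mod 342)
156^32 ≡ 234^2 = 54756 ≡ 36 (mod 342)
156^64 ≡ 36^2 = 1296 ≡ 270 (mod 342)
156^128 ≡ 270^2 = 72900 ≡ 54 (mod 342)
156^256 ≡ 54^2 = 2916 ≡ 180 (mod 342)
156^512 ≡ 180^2 = 32400 ≡ 252 (mod 342)
156^1024 ≡ 252^2 = 63504 ≡ 234 (mod 342)
156^2048 ≡ 234^2 = 54756 ≡ 36 (mod 342)
156^3402 = 156^2048 × 156^1024 × 156^256 × 156^64 × 156^8 × 156^2 ≡ 36 × 234 × 180 × 270 × 252 × 54 (mod 342).
Accumulate the product:
36 × 234 = 8424 ≡ 216
216 × 180 = 38880 ≡ 234
234 × 270 = 63180 ≡ 252
252 × 252 = 63504 ≡ 234
234 × 54 = 12636 ≡ 324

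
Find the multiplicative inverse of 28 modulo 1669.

By the extended Euclidean algorithm:
1669 = 59×28 + 17
28 = 1×17 + 11
17 = 1×11 + 6
11 = 1×6 + 5
6 = 1×5 + 1
5 = 5×1 + 0
gcd(28, 1669) = 1, so the inverse exists.
Back-substitute for 1:
1 = 1×6 − 1×5
  = −1×11 + 2×6
  = 2×17 − 3×11
  = −3×28 + 5×17
  = 5×1669 − 298×28
So 28⁻¹ ≡ −298 ≡ 1371 (mod 1669).

1371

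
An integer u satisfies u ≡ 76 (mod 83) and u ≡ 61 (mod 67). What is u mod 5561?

83⁻¹ mod 67: 83*21 ≡ 1 (mod 67), so 83⁻¹ ≡ 21.
u = 76 + 83*((61 − 76)*21 mod 67) = 76 + 83*20 = 1736.
Check: 1736 mod 83 = 76, 1736 mod 67 = 61. ✓

1736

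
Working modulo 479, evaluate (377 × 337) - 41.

73

377 × 337 = 127049 ≡ 114 (mod 479)
114 - 41 = 73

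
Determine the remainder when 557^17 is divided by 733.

Compute successive squares:
557^1 ≡ 557 (mod 733)
557^2 ≡ 557^2 = 310249 ≡ 190 (mod 733)
557^4 ≡ 190^2 = 36100 ≡ 183 (mod 733)
557^8 ≡ 183^2 = 33489 ≡ 504 (mod 733)
557^16 ≡ 504^2 = 254016 ≡ 398 (mod 733)
557^17 = 557^16 × 557^1 ≡ 398 × 557 (mod 733).
398 × 557 = 221686 ≡ 320 (mod 733).

320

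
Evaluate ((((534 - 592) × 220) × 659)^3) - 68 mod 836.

680

534 - 592 = -58 ≡ 778 (mod 836)
778 × 220 = 171160 ≡ 616 (mod 836)
616 × 659 = 405944 ≡ 484 (mod 836)
(484)^3 ≡ 748 (mod 836)
748 - 68 = 680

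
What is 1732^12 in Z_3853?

575

By square-and-multiply:
12 in binary is 1100, i.e. 12 = 8 + 4.
1732^1 ≡ 1732 (mod 3853)
1732^2 ≡ 1732^2 = 2999824 ≡ 2190 (mod 3853)
1732^4 ≡ 2190^2 = 4796100 ≡ 2968 (mod 3853)
1732^8 ≡ 2968^2 = 8809024 ≡ 1066 (mod 3853)
1732^12 = 1732^8 · 1732^4 ≡ 1066 · 2968 (mod 3853).
1066 · 2968 = 3163888 ≡ 575 (mod 3853).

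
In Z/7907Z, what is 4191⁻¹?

Run the extended Euclidean algorithm:
7907 = 1×4191 + 3716
4191 = 1×3716 + 475
3716 = 7×475 + 391
475 = 1×391 + 84
391 = 4×84 + 55
84 = 1×55 + 29
55 = 1×29 + 26
29 = 1×26 + 3
26 = 8×3 + 2
3 = 1×2 + 1
2 = 2×1 + 0
gcd(4191, 7907) = 1, so the inverse exists.
Bézout: 1 = −1447×7907 + 2730×4191.
So 4191⁻¹ ≡ 2730 (mod 7907).

2730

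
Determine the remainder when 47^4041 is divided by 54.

53

Using repeated squaring:
4041 in binary is 111111001001, i.e. 4041 = 2048 + 1024 + 512 + 256 + 128 + 64 + 8 + 1.
47^1 ≡ 47 (mod 54)
47^2 ≡ 47^2 = 2209 ≡ 49 (mod 54)
47^4 ≡ 49^2 = 2401 ≡ 25 (mod 54)
47^8 ≡ 25^2 = 625 ≡ 31 (mod 54)
47^16 ≡ 31^2 = 961 ≡ 43 (mod 54)
47^32 ≡ 43^2 = 1849 ≡ 13 (mod 54)
47^64 ≡ 13^2 = 169 ≡ 7 (mod 54)
47^128 ≡ 7^2 = 49 (mod 54)
47^256 ≡ 49^2 = 2401 ≡ 25 (mod 54)
47^512 ≡ 25^2 = 625 ≡ 31 (mod 54)
47^1024 ≡ 31^2 = 961 ≡ 43 (mod 54)
47^2048 ≡ 43^2 = 1849 ≡ 13 (mod 54)
47^4041 = 47^2048 × 47^1024 × 47^512 × 47^256 × 47^128 × 47^64 × 47^8 × 47^1 ≡ 13 × 43 × 31 × 25 × 49 × 7 × 31 × 47 (mod 54).
Accumulate the product:
13 × 43 = 559 ≡ 19
19 × 31 = 589 ≡ 49
49 × 25 = 1225 ≡ 37
37 × 49 = 1813 ≡ 31
31 × 7 = 217 ≡ 1
1 × 31 = 31
31 × 47 = 1457 ≡ 53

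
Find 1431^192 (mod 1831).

1278

192 in binary is 11000000, i.e. 192 = 128 + 64.
1431^1 ≡ 1431 (mod 1831)
1431^2 ≡ 1431^2 = 2047761 ≡ 703 (mod 1831)
1431^4 ≡ 703^2 = 494209 ≡ 1670 (mod 1831)
1431^8 ≡ 1670^2 = 2788900 ≡ 287 (mod 1831)
1431^16 ≡ 287^2 = 82369 ≡ 1805 (mod 1831)
1431^32 ≡ 1805^2 = 3258025 ≡ 676 (mod 1831)
1431^64 ≡ 676^2 = 456976 ≡ 1057 (mod 1831)
1431^128 ≡ 1057^2 = 1117249 ≡ 339 (mod 1831)
1431^192 = 1431^128 × 1431^64 ≡ 339 × 1057 (mod 1831).
339 × 1057 = 358323 ≡ 1278 (mod 1831).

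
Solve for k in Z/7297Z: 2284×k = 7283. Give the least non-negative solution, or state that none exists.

5067

gcd(2284, 7297) = 1, so a unique solution mod 7297 exists.
2284⁻¹ ≡ 4329 (mod 7297).
k ≡ 4329×7283 ≡ 5067 (mod 7297).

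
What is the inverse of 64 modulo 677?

By the extended Euclidean algorithm:
677 = 10×64 + 37
64 = 1×37 + 27
37 = 1×27 + 10
27 = 2×10 + 7
10 = 1×7 + 3
7 = 2×3 + 1
3 = 3×1 + 0
gcd(64, 677) = 1, so the inverse exists.
Bézout: 1 = −19×677 + 201×64.
So 64⁻¹ ≡ 201 (mod 677).

201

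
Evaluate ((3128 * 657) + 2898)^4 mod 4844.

3128 * 657 = 2055096 ≡ 1240 (mod 4844)
1240 + 2898 = 4138
(4138)^4 ≡ 3816 (mod 4844)

3816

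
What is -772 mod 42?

-772 = -19*42 + 26, so -772 ≡ 26 (mod 42).

26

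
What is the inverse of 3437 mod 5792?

5701

5792 = 1×3437 + 2355
3437 = 1×2355 + 1082
2355 = 2×1082 + 191
1082 = 5×191 + 127
191 = 1×127 + 64
127 = 1×64 + 63
64 = 1×63 + 1
63 = 63×1 + 0
gcd(3437, 5792) = 1, so the inverse exists.
Back-substitute for 1:
1 = 1×64 − 1×63
  = −1×127 + 2×64
  = 2×191 − 3×127
  = −3×1082 + 17×191
  = 17×2355 − 37×1082
  = −37×3437 + 54×2355
  = 54×5792 − 91×3437
So 3437⁻¹ ≡ −91 ≡ 5701 (mod 5792).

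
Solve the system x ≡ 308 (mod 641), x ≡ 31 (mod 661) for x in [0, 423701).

641⁻¹ mod 661: 641×33 ≡ 1 (mod 661), so 641⁻¹ ≡ 33.
x = 308 + 641×((31 − 308)×33 mod 661) = 308 + 641×113 = 72741.

72741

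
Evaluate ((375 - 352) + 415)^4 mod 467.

243

375 - 352 = 23
23 + 415 = 438
(438)^4 ≡ 243 (mod 467)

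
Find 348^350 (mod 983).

By square-and-multiply:
350 in binary is 101011110, i.e. 350 = 256 + 64 + 16 + 8 + 4 + 2.
348^1 ≡ 348 (mod 983)
348^2 ≡ 348^2 = 121104 ≡ 195 (mod 983)
348^4 ≡ 195^2 = 38025 ≡ 671 (mod 983)
348^8 ≡ 671^2 = 450241 ≡ 27 (mod 983)
348^16 ≡ 27^2 = 729 (mod 983)
348^32 ≡ 729^2 = 531441 ≡ 621 (mod 983)
348^64 ≡ 621^2 = 385641 ≡ 305 (mod 983)
348^128 ≡ 305^2 = 93025 ≡ 623 (mod 983)
348^256 ≡ 623^2 = 388129 ≡ 827 (mod 983)
348^350 = 348^256 * 348^64 * 348^16 * 348^8 * 348^4 * 348^2 ≡ 827 * 305 * 729 * 27 * 671 * 195 (mod 983).
Accumulate the product:
827 * 305 = 252235 ≡ 587
587 * 729 = 427923 ≡ 318
318 * 27 = 8586 ≡ 722
722 * 671 = 484462 ≡ 826
826 * 195 = 161070 ≡ 841

841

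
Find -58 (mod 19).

18

-58 = -4*19 + 18, so -58 ≡ 18 (mod 19).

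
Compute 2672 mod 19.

12

2672 = 140·19 + 12, so 2672 ≡ 12 (mod 19).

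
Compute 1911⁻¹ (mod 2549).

1698

By the extended Euclidean algorithm:
2549 = 1·1911 + 638
1911 = 2·638 + 635
638 = 1·635 + 3
635 = 211·3 + 2
3 = 1·2 + 1
2 = 2·1 + 0
gcd(1911, 2549) = 1, so the inverse exists.
Back-substitute for 1:
1 = 1·3 − 1·2
  = −1·635 + 212·3
  = 212·638 − 213·635
  = −213·1911 + 638·638
  = 638·2549 − 851·1911
So 1911⁻¹ ≡ −851 ≡ 1698 (mod 2549).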